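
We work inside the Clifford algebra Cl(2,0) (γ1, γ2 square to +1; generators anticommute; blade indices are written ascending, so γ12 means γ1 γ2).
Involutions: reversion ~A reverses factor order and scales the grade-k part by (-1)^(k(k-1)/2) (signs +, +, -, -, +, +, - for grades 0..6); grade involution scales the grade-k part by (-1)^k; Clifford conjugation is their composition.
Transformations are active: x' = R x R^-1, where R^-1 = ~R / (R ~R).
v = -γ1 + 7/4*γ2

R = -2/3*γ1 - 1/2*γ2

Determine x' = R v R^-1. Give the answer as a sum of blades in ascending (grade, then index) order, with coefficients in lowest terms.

~R = -2/3*γ1 - 1/2*γ2, and R ~R = 25/36, so R^-1 = ~R / (25/36).
R v = -5/24 - 5/3*γ12
Answer: 7/5*γ1 - 29/20*γ2


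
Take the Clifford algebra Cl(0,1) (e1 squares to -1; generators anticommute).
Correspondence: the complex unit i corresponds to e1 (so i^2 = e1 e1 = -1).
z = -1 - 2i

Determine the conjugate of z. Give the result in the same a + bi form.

In blades: z = -1 - 2*e1.
Conjugation here is Clifford conjugation: the scalar is fixed and the grade-1 and grade-2 blades all flip sign, giving -1 + 2*e1; translating back:
Answer: -1 + 2i


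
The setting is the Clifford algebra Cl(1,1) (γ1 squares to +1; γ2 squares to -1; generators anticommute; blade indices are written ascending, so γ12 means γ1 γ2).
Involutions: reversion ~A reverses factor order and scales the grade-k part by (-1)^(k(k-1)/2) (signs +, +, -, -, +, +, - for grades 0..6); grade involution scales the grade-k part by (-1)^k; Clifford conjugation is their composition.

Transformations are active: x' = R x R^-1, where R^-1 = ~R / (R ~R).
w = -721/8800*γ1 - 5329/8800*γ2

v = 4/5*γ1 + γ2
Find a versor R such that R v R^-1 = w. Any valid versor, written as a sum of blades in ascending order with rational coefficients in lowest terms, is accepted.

Take R = v + w = 6319/8800*γ1 + 3471/8800*γ2. Because q(v) = q(w) = -9/25, conjugation by R sends v exactly to w.
Answer: 6319/8800*γ1 + 3471/8800*γ2


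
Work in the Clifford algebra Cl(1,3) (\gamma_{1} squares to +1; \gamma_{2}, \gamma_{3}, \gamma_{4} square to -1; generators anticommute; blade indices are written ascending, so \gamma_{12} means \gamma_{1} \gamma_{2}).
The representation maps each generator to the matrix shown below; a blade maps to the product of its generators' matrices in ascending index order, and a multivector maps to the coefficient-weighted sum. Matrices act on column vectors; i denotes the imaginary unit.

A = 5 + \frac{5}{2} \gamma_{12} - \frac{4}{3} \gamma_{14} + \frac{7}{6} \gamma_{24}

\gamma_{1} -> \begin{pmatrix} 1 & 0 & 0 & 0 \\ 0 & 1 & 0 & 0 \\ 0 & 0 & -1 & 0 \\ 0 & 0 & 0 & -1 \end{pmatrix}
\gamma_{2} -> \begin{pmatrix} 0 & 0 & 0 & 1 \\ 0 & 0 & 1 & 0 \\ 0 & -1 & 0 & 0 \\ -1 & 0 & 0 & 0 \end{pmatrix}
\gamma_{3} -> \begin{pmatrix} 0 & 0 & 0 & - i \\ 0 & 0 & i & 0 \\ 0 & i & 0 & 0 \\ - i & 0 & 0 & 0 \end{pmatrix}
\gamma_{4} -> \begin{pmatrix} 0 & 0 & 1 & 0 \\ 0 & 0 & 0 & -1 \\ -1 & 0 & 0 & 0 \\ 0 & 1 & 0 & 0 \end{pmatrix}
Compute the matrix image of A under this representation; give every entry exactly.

Bivector images (products of the table entries): rho(\gamma_{12}) = rho(\gamma_{1})rho(\gamma_{2}) = \begin{pmatrix} 0 & 0 & 0 & 1 \\ 0 & 0 & 1 & 0 \\ 0 & 1 & 0 & 0 \\ 1 & 0 & 0 & 0 \end{pmatrix}; rho(\gamma_{14}) = rho(\gamma_{1})rho(\gamma_{4}) = \begin{pmatrix} 0 & 0 & 1 & 0 \\ 0 & 0 & 0 & -1 \\ 1 & 0 & 0 & 0 \\ 0 & -1 & 0 & 0 \end{pmatrix}; rho(\gamma_{24}) = rho(\gamma_{2})rho(\gamma_{4}) = \begin{pmatrix} 0 & 1 & 0 & 0 \\ -1 & 0 & 0 & 0 \\ 0 & 0 & 0 & 1 \\ 0 & 0 & -1 & 0 \end{pmatrix}.
M = (5)*1 + (\frac{5}{2})*rho(\gamma_{12}) + (-\frac{4}{3})*rho(\gamma_{14}) + (\frac{7}{6})*rho(\gamma_{24}), summed entrywise (1 is the identity matrix):
Answer: \begin{pmatrix} 5 & \frac{7}{6} & - \frac{4}{3} & \frac{5}{2} \\ - \frac{7}{6} & 5 & \frac{5}{2} & \frac{4}{3} \\ - \frac{4}{3} & \frac{5}{2} & 5 & \frac{7}{6} \\ \frac{5}{2} & \frac{4}{3} & - \frac{7}{6} & 5 \end{pmatrix}


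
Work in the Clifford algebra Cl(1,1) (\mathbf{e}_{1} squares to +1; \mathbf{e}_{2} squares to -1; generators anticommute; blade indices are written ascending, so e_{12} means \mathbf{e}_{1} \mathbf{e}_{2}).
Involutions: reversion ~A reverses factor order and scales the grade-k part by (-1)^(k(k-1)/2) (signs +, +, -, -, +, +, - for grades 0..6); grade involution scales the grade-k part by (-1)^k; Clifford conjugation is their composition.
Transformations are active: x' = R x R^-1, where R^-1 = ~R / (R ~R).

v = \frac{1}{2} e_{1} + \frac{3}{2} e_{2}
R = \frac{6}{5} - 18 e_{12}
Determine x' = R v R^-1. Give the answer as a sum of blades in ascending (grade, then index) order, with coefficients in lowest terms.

~R = \frac{6}{5} + 18 e_{12}, and R ~R = -\frac{8064}{25}, so R^-1 = ~R / (-\frac{8064}{25}).
R v = \frac{138}{5} e_{1} + \frac{54}{5} e_{2}
Answer: -\frac{79}{112} e_{1} - \frac{177}{112} e_{2}


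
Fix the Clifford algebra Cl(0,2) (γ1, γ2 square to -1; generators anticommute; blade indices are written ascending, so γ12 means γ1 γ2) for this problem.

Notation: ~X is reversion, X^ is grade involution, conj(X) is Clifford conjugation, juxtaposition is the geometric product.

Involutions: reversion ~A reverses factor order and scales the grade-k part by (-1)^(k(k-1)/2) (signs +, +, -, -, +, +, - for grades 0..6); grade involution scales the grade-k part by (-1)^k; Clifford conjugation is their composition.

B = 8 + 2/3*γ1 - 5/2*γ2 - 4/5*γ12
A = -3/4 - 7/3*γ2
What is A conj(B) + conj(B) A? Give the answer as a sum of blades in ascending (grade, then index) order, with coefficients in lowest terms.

first term: -1/6 - 41/30*γ1 - 493/24*γ2 - 97/45*γ12
second term: -1/6 + 71/30*γ1 - 493/24*γ2 + 43/45*γ12
Answer: -1/3 + γ1 - 493/12*γ2 - 6/5*γ12


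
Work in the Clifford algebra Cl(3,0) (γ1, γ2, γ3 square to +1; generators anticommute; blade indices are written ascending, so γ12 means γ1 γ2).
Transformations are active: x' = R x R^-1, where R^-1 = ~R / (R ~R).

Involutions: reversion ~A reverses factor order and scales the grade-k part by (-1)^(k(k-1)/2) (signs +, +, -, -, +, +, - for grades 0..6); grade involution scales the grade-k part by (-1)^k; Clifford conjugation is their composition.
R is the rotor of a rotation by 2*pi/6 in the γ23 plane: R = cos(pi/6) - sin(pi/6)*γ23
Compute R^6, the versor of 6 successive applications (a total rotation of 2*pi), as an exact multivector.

Because a rotor carries half the rotation angle, composing 6 copies of this γ23-plane rotor multiplies the phase: 6*(pi/6) = pi, hence R^6 = cos(pi) - sin(pi)*γ23.
cos(pi) = -1 and sin(pi) = 0, so R^6 = -1. The total rotation 2*pi is 1 full turn, so every vector returns to itself, yet the rotor is -1, on the OTHER sheet of the double cover (an odd number of 2*pi turns).
Answer: -1


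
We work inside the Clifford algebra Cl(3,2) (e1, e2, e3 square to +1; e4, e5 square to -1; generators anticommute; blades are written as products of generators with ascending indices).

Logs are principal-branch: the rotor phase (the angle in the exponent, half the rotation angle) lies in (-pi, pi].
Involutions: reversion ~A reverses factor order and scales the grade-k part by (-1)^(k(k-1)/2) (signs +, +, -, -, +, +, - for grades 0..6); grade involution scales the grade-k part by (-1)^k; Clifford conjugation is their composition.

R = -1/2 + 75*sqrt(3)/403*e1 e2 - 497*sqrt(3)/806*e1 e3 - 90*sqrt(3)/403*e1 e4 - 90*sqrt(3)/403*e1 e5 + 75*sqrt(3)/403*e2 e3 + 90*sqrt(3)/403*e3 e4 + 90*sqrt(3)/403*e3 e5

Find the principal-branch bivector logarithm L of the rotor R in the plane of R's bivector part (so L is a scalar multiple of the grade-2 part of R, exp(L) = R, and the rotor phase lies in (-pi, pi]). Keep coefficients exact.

The scalar part of R is -1/2, so the principal-branch rotor phase is pinned; divide the bivector part by its sine to get the unit plane — L is the phase times that plane.
Concretely: cos(phase) = -1/2 gives phase = ±2*pi/3, and since phase/sin(phase) is even the sign is immaterial: L = (phase/sin(phase)) * <R>_2 = (4*sqrt(3)*pi/9) * <R>_2.
Answer: 100*pi/403*e1 e2 - 994*pi/1209*e1 e3 - 120*pi/403*e1 e4 - 120*pi/403*e1 e5 + 100*pi/403*e2 e3 + 120*pi/403*e3 e4 + 120*pi/403*e3 e5


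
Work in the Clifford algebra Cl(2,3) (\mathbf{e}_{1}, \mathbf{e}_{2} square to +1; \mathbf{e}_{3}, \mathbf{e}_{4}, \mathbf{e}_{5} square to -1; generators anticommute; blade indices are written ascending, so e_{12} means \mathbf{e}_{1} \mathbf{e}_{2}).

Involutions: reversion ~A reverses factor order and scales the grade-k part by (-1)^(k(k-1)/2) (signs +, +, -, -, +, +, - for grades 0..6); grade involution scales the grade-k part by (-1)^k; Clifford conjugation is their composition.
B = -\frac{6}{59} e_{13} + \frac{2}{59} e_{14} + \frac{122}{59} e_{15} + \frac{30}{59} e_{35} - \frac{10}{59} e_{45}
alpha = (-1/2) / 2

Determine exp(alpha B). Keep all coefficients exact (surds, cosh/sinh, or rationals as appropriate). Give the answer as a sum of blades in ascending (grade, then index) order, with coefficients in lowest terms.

B^2 term by term: the squares give (-\frac{6}{59})^2*(e_{13})^2 + (\frac{2}{59})^2*(e_{14})^2 + (\frac{122}{59})^2*(e_{15})^2 + (\frac{30}{59})^2*(e_{35})^2 + (-\frac{10}{59})^2*(e_{45})^2 = \frac{36}{3481}*(+1) + \frac{4}{3481}*(+1) + \frac{14884}{3481}*(+1) + \frac{900}{3481}*(-1) + \frac{100}{3481}*(-1) = 4 (each basis 2-blade squares to minus the product of its generators' squares); cross terms between blades sharing an index anticommute and cancel; the commuting (index-disjoint) pairs give grade-4 terms 2*c*c'*(blade product), which cancel blade by blade — e_{1345}: \frac{120}{3481} - \frac{120}{3481} = 0 — confirming B is simple. So B^2 = 4.
B^2 = 4 — B^2 > 0, so the exponential closes hyperbolically: l = 2, alpha*l = - \frac{1}{2}, so exp(alpha B) = cosh(- \frac{1}{2}) + (sinh(- \frac{1}{2})/2)*B = \cosh{\left(\frac{1}{2} \right)} + (- \frac{\sinh{\left(\frac{1}{2} \right)}}{2})*B.
Answer: \cosh{\left(\frac{1}{2} \right)} + \frac{3 \sinh{\left(\frac{1}{2} \right)}}{59} e_{13} - \frac{\sinh{\left(\frac{1}{2} \right)}}{59} e_{14} - \frac{61 \sinh{\left(\frac{1}{2} \right)}}{59} e_{15} - \frac{15 \sinh{\left(\frac{1}{2} \right)}}{59} e_{35} + \frac{5 \sinh{\left(\frac{1}{2} \right)}}{59} e_{45}


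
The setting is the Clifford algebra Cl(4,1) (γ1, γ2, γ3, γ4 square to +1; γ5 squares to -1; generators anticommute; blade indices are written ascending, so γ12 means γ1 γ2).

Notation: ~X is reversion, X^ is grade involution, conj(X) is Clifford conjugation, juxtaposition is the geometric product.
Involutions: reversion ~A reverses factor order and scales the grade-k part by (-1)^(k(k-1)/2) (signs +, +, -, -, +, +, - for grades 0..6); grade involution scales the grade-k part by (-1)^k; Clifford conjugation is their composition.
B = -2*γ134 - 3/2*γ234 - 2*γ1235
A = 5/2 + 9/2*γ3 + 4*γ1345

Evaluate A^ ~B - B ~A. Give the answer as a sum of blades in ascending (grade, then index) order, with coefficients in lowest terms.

first term: 8*γ5 + 9*γ14 + 59/4*γ24 + 15*γ125 + 5*γ134 + 15/4*γ234 - 5*γ1235
second term: 8*γ5 + 9*γ14 - 5/4*γ24 + 3*γ125 - 5*γ134 - 15/4*γ234 - 5*γ1235
Answer: 16*γ24 + 12*γ125 + 10*γ134 + 15/2*γ234


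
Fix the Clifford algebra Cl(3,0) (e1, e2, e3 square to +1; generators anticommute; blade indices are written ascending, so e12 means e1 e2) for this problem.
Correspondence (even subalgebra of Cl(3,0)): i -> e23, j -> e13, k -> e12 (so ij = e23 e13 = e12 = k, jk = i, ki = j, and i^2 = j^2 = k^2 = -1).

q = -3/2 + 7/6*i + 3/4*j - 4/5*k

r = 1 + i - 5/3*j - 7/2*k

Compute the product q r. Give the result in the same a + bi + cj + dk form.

In blades: q = -3/2 - 4/5*e12 + 3/4*e13 + 7/6*e23, r = 1 - 7/2*e12 - 5/3*e13 + e23.
Distribute q over r term by term (generator squares from the signature, products reordered to ascending indices): (-3/2)*r = -3/2 + 21/4*e12 + 5/2*e13 - 3/2*e23; (-4/5*e12)*r = -14/5 - 4/5*e12 - 4/5*e13 - 4/3*e23; (3/4*e13)*r = 5/4 - 3/4*e12 + 3/4*e13 - 21/8*e23; (7/6*e23)*r = -7/6 - 35/18*e12 + 49/12*e13 + 7/6*e23.
Sum: -253/60 + 79/45*e12 + 98/15*e13 - 103/24*e23; translating back through the correspondence:
Answer: -253/60 - 103/24*i + 98/15*j + 79/45*k


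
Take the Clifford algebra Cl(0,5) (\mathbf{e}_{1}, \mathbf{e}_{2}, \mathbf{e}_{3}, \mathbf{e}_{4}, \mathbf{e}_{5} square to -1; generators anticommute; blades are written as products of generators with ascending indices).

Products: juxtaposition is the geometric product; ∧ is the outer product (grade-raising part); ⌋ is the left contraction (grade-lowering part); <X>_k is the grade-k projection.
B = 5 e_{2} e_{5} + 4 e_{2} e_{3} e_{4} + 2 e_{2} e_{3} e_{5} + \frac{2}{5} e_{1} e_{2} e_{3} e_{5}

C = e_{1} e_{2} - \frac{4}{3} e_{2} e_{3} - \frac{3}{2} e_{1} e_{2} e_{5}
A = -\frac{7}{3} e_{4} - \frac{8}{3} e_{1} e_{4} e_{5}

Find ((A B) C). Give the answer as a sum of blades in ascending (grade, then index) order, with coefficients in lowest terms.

step 1: \frac{28}{3} e_{2} e_{3} + \frac{40}{3} e_{1} e_{2} e_{4} - \frac{16}{15} e_{2} e_{3} e_{4} + \frac{35}{3} e_{2} e_{4} e_{5} + \frac{16}{3} e_{1} e_{2} e_{3} e_{4} - \frac{32}{3} e_{1} e_{2} e_{3} e_{5} - \frac{14}{3} e_{2} e_{3} e_{4} e_{5} + \frac{14}{15} e_{1} e_{2} e_{3} e_{4} e_{5}
step 2: \frac{112}{9} + 16 e_{3} - \frac{664}{45} e_{4} + \frac{28}{3} e_{1} e_{3} + \frac{443}{18} e_{1} e_{4} - \frac{128}{9} e_{1} e_{5} - \frac{101}{15} e_{3} e_{4} + \frac{32}{3} e_{3} e_{5} + \frac{124}{9} e_{4} e_{5} + \frac{437}{45} e_{1} e_{3} e_{4} - 14 e_{1} e_{3} e_{5} + \frac{581}{45} e_{1} e_{4} e_{5} + \frac{1018}{45} e_{3} e_{4} e_{5} - \frac{46}{15} e_{1} e_{3} e_{4} e_{5}
Answer: \frac{112}{9} + 16 e_{3} - \frac{664}{45} e_{4} + \frac{28}{3} e_{1} e_{3} + \frac{443}{18} e_{1} e_{4} - \frac{128}{9} e_{1} e_{5} - \frac{101}{15} e_{3} e_{4} + \frac{32}{3} e_{3} e_{5} + \frac{124}{9} e_{4} e_{5} + \frac{437}{45} e_{1} e_{3} e_{4} - 14 e_{1} e_{3} e_{5} + \frac{581}{45} e_{1} e_{4} e_{5} + \frac{1018}{45} e_{3} e_{4} e_{5} - \frac{46}{15} e_{1} e_{3} e_{4} e_{5}


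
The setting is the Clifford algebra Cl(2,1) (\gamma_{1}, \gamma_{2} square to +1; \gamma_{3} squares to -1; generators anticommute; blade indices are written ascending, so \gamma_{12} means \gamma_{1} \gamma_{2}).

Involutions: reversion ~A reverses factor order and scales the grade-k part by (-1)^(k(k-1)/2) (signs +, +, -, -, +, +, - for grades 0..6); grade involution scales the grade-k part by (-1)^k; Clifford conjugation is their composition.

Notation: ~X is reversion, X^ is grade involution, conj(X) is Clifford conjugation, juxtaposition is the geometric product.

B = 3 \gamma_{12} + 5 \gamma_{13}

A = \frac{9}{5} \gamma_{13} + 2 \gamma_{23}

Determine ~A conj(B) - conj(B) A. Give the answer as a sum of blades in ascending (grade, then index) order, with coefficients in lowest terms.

first term: 9 - 10 \gamma_{12} - 6 \gamma_{13} + \frac{27}{5} \gamma_{23}
second term: -9 - 10 \gamma_{12} - 6 \gamma_{13} + \frac{27}{5} \gamma_{23}
Answer: 18


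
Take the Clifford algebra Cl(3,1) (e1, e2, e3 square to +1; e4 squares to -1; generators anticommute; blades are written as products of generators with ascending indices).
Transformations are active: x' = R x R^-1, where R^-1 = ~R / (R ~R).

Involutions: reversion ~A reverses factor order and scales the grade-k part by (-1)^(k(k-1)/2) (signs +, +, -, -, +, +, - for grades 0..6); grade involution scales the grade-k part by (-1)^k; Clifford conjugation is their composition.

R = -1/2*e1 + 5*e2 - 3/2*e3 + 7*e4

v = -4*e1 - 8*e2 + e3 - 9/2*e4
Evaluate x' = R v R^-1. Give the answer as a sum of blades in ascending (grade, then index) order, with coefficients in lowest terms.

~R = -1/2*e1 + 5*e2 - 3/2*e3 + 7*e4, and R ~R = -43/2, so R^-1 = ~R / (-43/2).
R v = -8 + 24*e1 e2 - 13/2*e1 e3 + 121/4*e1 e4 - 7*e2 e3 + 67/2*e2 e4 - 1/4*e3 e4
Answer: 156/43*e1 + 504/43*e2 - 91/43*e3 + 835/86*e4


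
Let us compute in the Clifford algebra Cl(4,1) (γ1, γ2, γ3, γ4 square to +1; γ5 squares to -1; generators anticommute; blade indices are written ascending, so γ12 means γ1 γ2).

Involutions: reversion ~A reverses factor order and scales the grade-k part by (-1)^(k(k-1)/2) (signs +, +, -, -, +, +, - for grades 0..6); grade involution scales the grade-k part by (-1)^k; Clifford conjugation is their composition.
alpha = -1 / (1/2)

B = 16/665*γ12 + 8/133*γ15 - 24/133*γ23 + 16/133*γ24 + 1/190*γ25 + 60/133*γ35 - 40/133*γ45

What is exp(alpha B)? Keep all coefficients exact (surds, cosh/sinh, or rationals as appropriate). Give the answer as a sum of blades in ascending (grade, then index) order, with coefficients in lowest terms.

B^2 term by term: the squares give (16/665)^2*(γ12)^2 + (8/133)^2*(γ15)^2 + (-24/133)^2*(γ23)^2 + (16/133)^2*(γ24)^2 + (1/190)^2*(γ25)^2 + (60/133)^2*(γ35)^2 + (-40/133)^2*(γ45)^2 = 256/442225*(-1) + 64/17689*(+1) + 576/17689*(-1) + 256/17689*(-1) + 1/36100*(+1) + 3600/17689*(+1) + 1600/17689*(+1) = 1/4 (each basis 2-blade squares to minus the product of its generators' squares); cross terms between blades sharing an index anticommute and cancel; the commuting (index-disjoint) pairs give grade-4 terms 2*c*c'*(blade product), which cancel blade by blade — γ1235: 384/17689 - 384/17689 = 0; γ1245: -256/17689 + 256/17689 = 0; γ2345: 1920/17689 - 1920/17689 = 0 — confirming B is simple. So B^2 = 1/4.
B^2 = 1/4 — hyperbolic case — the even/odd split gives cosh and sinh: l = 1/2, alpha*l = -1, so exp(alpha B) = cosh(-1) + (sinh(-1)/(1/2))*B = cosh(1) + (-2*sinh(1))*B.
Answer: cosh(1) - 32*sinh(1)/665*γ12 - 16*sinh(1)/133*γ15 + 48*sinh(1)/133*γ23 - 32*sinh(1)/133*γ24 - sinh(1)/95*γ25 - 120*sinh(1)/133*γ35 + 80*sinh(1)/133*γ45


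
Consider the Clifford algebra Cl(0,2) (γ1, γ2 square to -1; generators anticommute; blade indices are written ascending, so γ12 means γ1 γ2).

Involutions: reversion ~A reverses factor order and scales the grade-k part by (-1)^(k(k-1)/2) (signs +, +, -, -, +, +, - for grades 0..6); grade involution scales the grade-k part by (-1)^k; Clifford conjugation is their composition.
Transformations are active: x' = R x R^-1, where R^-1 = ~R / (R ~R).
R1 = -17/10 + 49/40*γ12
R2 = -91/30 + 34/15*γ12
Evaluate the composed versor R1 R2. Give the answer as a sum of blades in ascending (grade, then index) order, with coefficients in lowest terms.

Distribute over the terms of R1 (each basis-blade product reordered to ascending indices, repeated generators contracted through their squares):
(-17/10) R2 = 1547/300 - 289/75*γ12
(49/40*γ12) R2 = -833/300 - 4459/1200*γ12
Summing the partial products and collecting blades:
Answer: 119/50 - 9083/1200*γ12


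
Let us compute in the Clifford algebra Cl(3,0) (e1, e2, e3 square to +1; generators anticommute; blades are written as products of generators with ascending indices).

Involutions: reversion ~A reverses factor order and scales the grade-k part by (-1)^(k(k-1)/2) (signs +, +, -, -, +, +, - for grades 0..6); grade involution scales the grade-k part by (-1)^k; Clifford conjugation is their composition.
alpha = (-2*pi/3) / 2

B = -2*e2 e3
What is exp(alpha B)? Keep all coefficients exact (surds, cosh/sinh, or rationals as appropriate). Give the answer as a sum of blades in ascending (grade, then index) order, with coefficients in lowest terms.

B^2 = (-2)^2*(e2 e3)^2 = 4*(-1) = -4 (a basis 2-blade squares to minus the product of its generators' squares).
B^2 = -4 — the negative square puts this in the circular regime; l = 2, alpha*l = -2*pi/3, so exp(alpha B) = cos(-2*pi/3) + (sin(-2*pi/3)/2)*B = -1/2 + (-sqrt(3)/4)*B.
Answer: -1/2 + sqrt(3)/2*e2 e3


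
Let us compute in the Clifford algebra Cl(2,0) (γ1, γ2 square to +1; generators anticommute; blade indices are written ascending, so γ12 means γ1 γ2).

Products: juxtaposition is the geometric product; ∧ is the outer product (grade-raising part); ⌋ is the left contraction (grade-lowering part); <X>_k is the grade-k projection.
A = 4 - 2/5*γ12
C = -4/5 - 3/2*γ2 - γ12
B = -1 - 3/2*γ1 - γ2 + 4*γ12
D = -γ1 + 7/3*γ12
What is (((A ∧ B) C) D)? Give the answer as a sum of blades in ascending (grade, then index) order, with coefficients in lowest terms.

step 1: -4 - 6*γ1 - 4*γ2 + 82/5*γ12
step 2: 128/5 - 119/5*γ1 + 76/5*γ2 - 3/25*γ12
step 3: 602/25 - 916/15*γ1 - 4174/75*γ2 + 1124/15*γ12
Answer: 602/25 - 916/15*γ1 - 4174/75*γ2 + 1124/15*γ12


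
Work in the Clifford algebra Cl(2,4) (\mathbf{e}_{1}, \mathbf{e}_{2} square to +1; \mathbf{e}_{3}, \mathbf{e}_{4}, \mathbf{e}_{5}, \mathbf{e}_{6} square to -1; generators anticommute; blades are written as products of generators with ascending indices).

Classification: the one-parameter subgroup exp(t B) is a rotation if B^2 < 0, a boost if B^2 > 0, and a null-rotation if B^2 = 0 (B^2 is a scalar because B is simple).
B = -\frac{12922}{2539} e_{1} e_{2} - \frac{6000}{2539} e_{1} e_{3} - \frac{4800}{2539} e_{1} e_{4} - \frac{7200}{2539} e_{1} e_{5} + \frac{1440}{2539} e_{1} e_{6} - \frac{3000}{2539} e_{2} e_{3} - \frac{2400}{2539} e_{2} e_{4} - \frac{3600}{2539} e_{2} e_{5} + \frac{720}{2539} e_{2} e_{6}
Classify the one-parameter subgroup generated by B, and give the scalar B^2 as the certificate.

B^2 term by term: the squares give (-\frac{12922}{2539})^2*(e_{1} e_{2})^2 + (-\frac{6000}{2539})^2*(e_{1} e_{3})^2 + (-\frac{4800}{2539})^2*(e_{1} e_{4})^2 + (-\frac{7200}{2539})^2*(e_{1} e_{5})^2 + (\frac{1440}{2539})^2*(e_{1} e_{6})^2 + (-\frac{3000}{2539})^2*(e_{2} e_{3})^2 + (-\frac{2400}{2539})^2*(e_{2} e_{4})^2 + (-\frac{3600}{2539})^2*(e_{2} e_{5})^2 + (\frac{720}{2539})^2*(e_{2} e_{6})^2 = \frac{166978084}{6446521}*(-1) + \frac{36000000}{6446521}*(+1) + \frac{23040000}{6446521}*(+1) + \frac{51840000}{6446521}*(+1) + \frac{2073600}{6446521}*(+1) + \frac{9000000}{6446521}*(+1) + \frac{5760000}{6446521}*(+1) + \frac{12960000}{6446521}*(+1) + \frac{518400}{6446521}*(+1) = -4 (each basis 2-blade squares to minus the product of its generators' squares); cross terms between blades sharing an index anticommute and cancel; the commuting (index-disjoint) pairs give grade-4 terms 2*c*c'*(blade product), which cancel blade by blade — e_{1} e_{2} e_{3} e_{4}: -\frac{28800000}{6446521} + \frac{28800000}{6446521} = 0; e_{1} e_{2} e_{3} e_{5}: -\frac{43200000}{6446521} + \frac{43200000}{6446521} = 0; e_{1} e_{2} e_{3} e_{6}: \frac{8640000}{6446521} - \frac{8640000}{6446521} = 0; e_{1} e_{2} e_{4} e_{5}: -\frac{34560000}{6446521} + \frac{34560000}{6446521} = 0; e_{1} e_{2} e_{4} e_{6}: \frac{6912000}{6446521} - \frac{6912000}{6446521} = 0; e_{1} e_{2} e_{5} e_{6}: \frac{10368000}{6446521} - \frac{10368000}{6446521} = 0 — confirming B is simple. So B^2 = -4.
Answer: rotation, certificate B^2 = -4. The scalar -4 is the complete invariant here: its sign names the subgroup type.


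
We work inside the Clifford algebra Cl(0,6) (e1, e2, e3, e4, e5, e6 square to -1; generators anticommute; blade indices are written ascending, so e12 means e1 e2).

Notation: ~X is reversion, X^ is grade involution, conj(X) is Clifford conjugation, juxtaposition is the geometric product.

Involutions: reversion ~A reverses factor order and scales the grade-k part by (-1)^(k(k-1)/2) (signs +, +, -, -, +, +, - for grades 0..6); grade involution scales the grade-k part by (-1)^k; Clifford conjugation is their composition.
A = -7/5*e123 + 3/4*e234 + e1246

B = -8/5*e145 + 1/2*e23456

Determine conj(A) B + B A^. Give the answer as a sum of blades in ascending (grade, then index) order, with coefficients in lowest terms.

first term: 3/8*e56 - 1/2*e135 + 8/5*e256 - 6/5*e1235 + 7/10*e1456 - 56/25*e2345
second term: -3/8*e56 + 1/2*e135 + 8/5*e256 + 6/5*e1235 + 7/10*e1456 + 56/25*e2345
Answer: 16/5*e256 + 7/5*e1456


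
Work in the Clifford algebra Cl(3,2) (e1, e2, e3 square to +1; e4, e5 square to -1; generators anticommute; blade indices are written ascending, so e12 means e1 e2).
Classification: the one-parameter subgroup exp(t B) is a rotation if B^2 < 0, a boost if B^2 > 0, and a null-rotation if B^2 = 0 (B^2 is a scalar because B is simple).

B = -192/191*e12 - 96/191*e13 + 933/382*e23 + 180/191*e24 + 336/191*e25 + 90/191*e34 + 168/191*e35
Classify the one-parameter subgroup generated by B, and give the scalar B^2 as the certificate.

B^2 term by term: the squares give (-192/191)^2*(e12)^2 + (-96/191)^2*(e13)^2 + (933/382)^2*(e23)^2 + (180/191)^2*(e24)^2 + (336/191)^2*(e25)^2 + (90/191)^2*(e34)^2 + (168/191)^2*(e35)^2 = 36864/36481*(-1) + 9216/36481*(-1) + 870489/145924*(-1) + 32400/36481*(+1) + 112896/36481*(+1) + 8100/36481*(+1) + 28224/36481*(+1) = -9/4 (each basis 2-blade squares to minus the product of its generators' squares); cross terms between blades sharing an index anticommute and cancel; the commuting (index-disjoint) pairs give grade-4 terms 2*c*c'*(blade product), which cancel blade by blade — e1234: -34560/36481 + 34560/36481 = 0; e1235: -64512/36481 + 64512/36481 = 0; e2345: -60480/36481 + 60480/36481 = 0 — confirming B is simple. So B^2 = -9/4.
Answer: rotation, certificate B^2 = -9/4. B^2 = -9/4 is basis-independent, so its sign is the whole story.


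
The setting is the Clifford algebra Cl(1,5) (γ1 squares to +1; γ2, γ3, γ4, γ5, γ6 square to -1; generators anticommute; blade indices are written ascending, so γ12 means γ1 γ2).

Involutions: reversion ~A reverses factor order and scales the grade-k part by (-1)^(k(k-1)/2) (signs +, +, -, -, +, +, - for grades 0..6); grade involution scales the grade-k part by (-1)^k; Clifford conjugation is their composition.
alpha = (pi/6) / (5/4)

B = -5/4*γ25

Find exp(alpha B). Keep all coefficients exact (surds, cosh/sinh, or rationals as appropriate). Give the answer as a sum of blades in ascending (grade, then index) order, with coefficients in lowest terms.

B^2 = (-5/4)^2*(γ25)^2 = 25/16*(-1) = -25/16 (a basis 2-blade squares to minus the product of its generators' squares).
B^2 = -25/16 — a negative square means the series sums to a rotation: l = 5/4, alpha*l = pi/6, so exp(alpha B) = cos(pi/6) + (sin(pi/6)/(5/4))*B = sqrt(3)/2 + (2/5)*B.
Answer: sqrt(3)/2 - 1/2*γ25


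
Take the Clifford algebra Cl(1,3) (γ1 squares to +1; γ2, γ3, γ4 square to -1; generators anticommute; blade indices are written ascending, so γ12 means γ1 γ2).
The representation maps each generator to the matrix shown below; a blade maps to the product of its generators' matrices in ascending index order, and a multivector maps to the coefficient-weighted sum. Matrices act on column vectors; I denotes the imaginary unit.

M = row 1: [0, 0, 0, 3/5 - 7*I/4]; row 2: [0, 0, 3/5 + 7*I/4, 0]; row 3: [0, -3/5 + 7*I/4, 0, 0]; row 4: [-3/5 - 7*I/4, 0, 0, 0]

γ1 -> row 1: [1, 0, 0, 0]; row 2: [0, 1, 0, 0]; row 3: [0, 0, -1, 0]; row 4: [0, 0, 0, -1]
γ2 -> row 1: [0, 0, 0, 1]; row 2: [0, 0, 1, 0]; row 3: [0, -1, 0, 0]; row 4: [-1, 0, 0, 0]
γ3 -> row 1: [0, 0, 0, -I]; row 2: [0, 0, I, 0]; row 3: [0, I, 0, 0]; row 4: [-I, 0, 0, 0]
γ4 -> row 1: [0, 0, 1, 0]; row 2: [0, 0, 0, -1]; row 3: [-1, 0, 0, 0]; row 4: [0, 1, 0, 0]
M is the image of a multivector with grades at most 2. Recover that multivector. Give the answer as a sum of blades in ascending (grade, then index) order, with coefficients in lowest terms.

Method: the blade images are trace-orthogonal — tr(rho(e_A) rho(e_B)^-1) = 4 if A = B and 0 otherwise — and rho(e_A)^-1 = (e_A)^2 * rho(e_A) with (e_A)^2 = +1 or -1, so the coefficient of e_A in the preimage is (e_A)^2 * tr(M rho(e_A))/4.
Nonzero projections over blades of grade <= 2: γ2: (γ2)^2 = -1, tr(M rho(γ2)) = -12/5, coefficient 3/5; γ3: (γ3)^2 = -1, tr(M rho(γ3)) = -7, coefficient 7/4. Every other blade of grade <= 2 projects to 0.
Answer: 3/5*γ2 + 7/4*γ3


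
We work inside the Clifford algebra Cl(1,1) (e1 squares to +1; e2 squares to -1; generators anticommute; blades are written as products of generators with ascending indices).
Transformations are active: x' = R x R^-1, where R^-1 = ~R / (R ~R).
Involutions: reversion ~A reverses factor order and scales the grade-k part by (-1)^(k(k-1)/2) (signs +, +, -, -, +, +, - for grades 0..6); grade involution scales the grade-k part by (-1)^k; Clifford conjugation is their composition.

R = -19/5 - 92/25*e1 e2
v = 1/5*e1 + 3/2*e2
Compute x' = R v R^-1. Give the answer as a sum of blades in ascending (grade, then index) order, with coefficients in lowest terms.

~R = -19/5 + 92/25*e1 e2, and R ~R = 561/625, so R^-1 = ~R / (561/625).
R v = 119/25*e1 - 1241/250*e2
Answer: -6683/165*e1 + 2675/66*e2


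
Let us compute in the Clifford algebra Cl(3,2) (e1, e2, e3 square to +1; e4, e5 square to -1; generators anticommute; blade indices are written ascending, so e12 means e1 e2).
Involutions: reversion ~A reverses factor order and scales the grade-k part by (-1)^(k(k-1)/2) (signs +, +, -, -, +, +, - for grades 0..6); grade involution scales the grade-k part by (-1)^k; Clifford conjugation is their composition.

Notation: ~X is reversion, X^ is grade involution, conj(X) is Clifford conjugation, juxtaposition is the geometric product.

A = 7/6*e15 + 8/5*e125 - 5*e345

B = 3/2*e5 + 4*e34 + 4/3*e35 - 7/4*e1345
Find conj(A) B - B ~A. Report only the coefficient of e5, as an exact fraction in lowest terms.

first term: 21/2*e1 + 20/3*e4 - 20*e5 - 12/5*e12 - 14/9*e13 + 229/24*e34 + 32/15*e123 + 14/5*e234 - 14/3*e1345 + 32/5*e12345
second term: 7*e1 - 20/3*e4 + 20*e5 + 12/5*e12 + 14/9*e13 - 131/24*e34 + 32/15*e123 - 14/5*e234 - 14/3*e1345 - 32/5*e12345
Answer: -40


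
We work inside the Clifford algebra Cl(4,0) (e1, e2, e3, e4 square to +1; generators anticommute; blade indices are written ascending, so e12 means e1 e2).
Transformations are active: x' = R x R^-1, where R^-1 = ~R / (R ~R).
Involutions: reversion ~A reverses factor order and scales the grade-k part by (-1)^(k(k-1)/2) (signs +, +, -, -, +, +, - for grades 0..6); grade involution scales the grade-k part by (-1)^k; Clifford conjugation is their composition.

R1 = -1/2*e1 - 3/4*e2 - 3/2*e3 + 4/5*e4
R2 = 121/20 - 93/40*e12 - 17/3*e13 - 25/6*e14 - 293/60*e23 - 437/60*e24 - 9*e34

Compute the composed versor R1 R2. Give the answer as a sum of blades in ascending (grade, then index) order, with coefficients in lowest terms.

Distribute over the terms of R1 (each basis-blade product reordered to ascending indices, repeated generators contracted through their squares):
(-1/2*e1) R2 = -121/40*e1 + 93/80*e2 + 17/6*e3 + 25/12*e4 + 293/120*e123 + 437/120*e124 + 9/2*e134
(-3/4*e2) R2 = -279/160*e1 - 363/80*e2 + 293/80*e3 + 437/80*e4 - 17/4*e123 - 25/8*e124 + 27/4*e234
(-3/2*e3) R2 = -17/2*e1 - 293/40*e2 - 363/40*e3 + 27/2*e4 + 279/80*e123 - 25/4*e134 - 437/40*e234
(4/5*e4) R2 = 10/3*e1 + 437/75*e2 + 36/5*e3 + 121/25*e4 - 93/50*e124 - 68/15*e134 - 293/75*e234
Summing the partial products and collecting blades:
Answer: -4769/480*e1 - 731/150*e2 + 1109/240*e3 + 31063/1200*e4 + 403/240*e123 - 403/300*e124 - 377/60*e134 - 4849/600*e234


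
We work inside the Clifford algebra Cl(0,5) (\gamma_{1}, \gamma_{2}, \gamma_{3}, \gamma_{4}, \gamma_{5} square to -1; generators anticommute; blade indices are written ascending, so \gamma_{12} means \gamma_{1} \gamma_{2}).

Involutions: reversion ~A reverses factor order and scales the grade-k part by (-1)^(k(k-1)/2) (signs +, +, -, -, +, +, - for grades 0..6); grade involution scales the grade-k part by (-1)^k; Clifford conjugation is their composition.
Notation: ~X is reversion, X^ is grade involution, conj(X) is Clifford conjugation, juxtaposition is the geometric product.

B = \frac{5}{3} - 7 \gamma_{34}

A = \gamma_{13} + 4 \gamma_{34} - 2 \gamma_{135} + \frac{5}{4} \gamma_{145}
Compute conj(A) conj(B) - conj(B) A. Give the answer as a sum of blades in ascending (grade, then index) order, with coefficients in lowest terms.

first term: 28 - \frac{5}{3} \gamma_{13} + 7 \gamma_{14} - \frac{20}{3} \gamma_{34} + \frac{65}{12} \gamma_{135} + \frac{193}{12} \gamma_{145}
second term: -28 + \frac{5}{3} \gamma_{13} + 7 \gamma_{14} + \frac{20}{3} \gamma_{34} - \frac{145}{12} \gamma_{135} - \frac{143}{12} \gamma_{145}
Answer: 56 - \frac{10}{3} \gamma_{13} - \frac{40}{3} \gamma_{34} + \frac{35}{2} \gamma_{135} + 28 \gamma_{145}


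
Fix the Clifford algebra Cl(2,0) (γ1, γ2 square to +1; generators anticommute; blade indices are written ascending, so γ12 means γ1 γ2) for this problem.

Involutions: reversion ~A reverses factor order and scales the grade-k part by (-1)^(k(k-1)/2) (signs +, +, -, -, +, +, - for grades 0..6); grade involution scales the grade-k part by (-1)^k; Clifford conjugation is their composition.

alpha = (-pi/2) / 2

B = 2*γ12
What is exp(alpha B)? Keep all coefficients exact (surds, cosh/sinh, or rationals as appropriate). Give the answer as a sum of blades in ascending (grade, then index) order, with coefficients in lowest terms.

B^2 = (2)^2*(γ12)^2 = 4*(-1) = -4 (a basis 2-blade squares to minus the product of its generators' squares).
B^2 = -4 — circular case — the even/odd split gives cos and sin: l = 2, alpha*l = -pi/2, so exp(alpha B) = cos(-pi/2) + (sin(-pi/2)/2)*B = 0 + (-1/2)*B.
Answer: -γ12


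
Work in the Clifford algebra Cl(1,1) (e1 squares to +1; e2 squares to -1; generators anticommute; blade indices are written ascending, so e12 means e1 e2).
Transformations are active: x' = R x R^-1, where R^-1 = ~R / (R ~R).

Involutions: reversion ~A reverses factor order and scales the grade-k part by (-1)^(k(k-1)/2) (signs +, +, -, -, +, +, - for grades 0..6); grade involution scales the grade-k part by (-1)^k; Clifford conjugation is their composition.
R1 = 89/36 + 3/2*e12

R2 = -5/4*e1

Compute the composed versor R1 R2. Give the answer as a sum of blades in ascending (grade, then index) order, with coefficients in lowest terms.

Distribute over the terms of R2 (each basis-blade product reordered to ascending indices, repeated generators contracted through their squares):
R1 (-5/4*e1) = -445/144*e1 + 15/8*e2
Answer: -445/144*e1 + 15/8*e2


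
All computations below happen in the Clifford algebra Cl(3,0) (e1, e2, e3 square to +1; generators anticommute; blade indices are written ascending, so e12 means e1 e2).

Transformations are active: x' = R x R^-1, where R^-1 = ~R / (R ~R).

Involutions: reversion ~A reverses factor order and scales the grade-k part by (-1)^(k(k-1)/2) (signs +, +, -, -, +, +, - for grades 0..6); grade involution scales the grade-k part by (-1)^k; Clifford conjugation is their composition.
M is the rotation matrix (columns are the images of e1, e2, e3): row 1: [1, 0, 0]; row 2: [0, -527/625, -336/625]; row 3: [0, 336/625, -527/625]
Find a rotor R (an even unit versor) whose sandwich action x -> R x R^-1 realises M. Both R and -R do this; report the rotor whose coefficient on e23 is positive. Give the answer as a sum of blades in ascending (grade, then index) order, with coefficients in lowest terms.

Method: write R = a + b12*e12 + b13*e13 + b23*e23 with a^2 + b12^2 + b13^2 + b23^2 = 1 (so R^-1 = ~R). Expanding the columns R e_j ~R gives tr M = 4a^2 - 1 and, from the antisymmetric part, M21 - M12 = -4a*b12, M13 - M31 = 4a*b13, M32 - M23 = -4a*b23.
Here tr M = -429/625, so a^2 = (1 + tr M)/4 = 49/625 and a = ±7/25. Taking a = 7/25: M21 - M12 = 0, M13 - M31 = 0, M32 - M23 = 672/625, giving b12 = 0, b13 = 0, b23 = -24/25, i.e. R = 7/25 - 24/25*e23.
Its e23 coefficient is negative, so report the other preimage -R.
Answer: -7/25 + 24/25*e23. Sheet selection: the two-to-one cover makes ±R indistinguishable at the matrix level (trace -429/625), so uniqueness comes from the required sign on e23.


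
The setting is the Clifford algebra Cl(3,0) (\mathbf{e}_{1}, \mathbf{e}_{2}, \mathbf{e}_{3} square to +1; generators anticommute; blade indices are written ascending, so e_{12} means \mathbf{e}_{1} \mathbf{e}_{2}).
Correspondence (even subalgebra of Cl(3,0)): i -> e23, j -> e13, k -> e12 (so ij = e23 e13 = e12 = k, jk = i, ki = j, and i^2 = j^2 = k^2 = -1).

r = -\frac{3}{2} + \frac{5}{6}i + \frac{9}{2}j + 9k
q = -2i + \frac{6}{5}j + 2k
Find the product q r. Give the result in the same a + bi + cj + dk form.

In blades: q = 2 e_{12} + \frac{6}{5} e_{13} - 2 e_{23}, r = -\frac{3}{2} + 9 e_{12} + \frac{9}{2} e_{13} + \frac{5}{6} e_{23}.
Distribute q over r term by term (generator squares from the signature, products reordered to ascending indices): (2 e_{12})*r = -18 - 3 e_{12} + \frac{5}{3} e_{13} - 9 e_{23}; (\frac{6}{5} e_{13})*r = -\frac{27}{5} - e_{12} - \frac{9}{5} e_{13} + \frac{54}{5} e_{23}; (-2 e_{23})*r = \frac{5}{3} - 9 e_{12} + 18 e_{13} + 3 e_{23}.
Sum: -\frac{326}{15} - 13 e_{12} + \frac{268}{15} e_{13} + \frac{24}{5} e_{23}; translating back through the correspondence:
Answer: -\frac{326}{15} + \frac{24}{5}i + \frac{268}{15}j - 13k


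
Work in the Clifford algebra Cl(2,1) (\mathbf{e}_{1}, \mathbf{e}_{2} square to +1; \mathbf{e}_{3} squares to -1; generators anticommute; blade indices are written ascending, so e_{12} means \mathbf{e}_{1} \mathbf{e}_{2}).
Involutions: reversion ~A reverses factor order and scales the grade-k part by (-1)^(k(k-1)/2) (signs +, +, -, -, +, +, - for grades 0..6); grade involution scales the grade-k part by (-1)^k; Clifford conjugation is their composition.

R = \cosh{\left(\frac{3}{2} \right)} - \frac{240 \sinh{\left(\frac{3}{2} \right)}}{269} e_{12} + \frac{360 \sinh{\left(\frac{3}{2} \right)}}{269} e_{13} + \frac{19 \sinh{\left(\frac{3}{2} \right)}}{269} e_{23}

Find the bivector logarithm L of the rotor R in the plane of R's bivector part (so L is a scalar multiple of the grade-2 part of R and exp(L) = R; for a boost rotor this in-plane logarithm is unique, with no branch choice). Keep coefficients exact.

The scalar part of R is \cosh{\left(\frac{3}{2} \right)}, so cosh pins the rapidity up to sign — the sign comes from the bivector part; dividing that part by sinh of the rapidity yields the plane, and the in-plane L = rapidity * plane is unique because the two sign choices cancel.
Concretely: cosh(rapidity) = \cosh{\left(\frac{3}{2} \right)} gives rapidity = ±\frac{3}{2}, and since rapidity/sinh(rapidity) is even the sign is immaterial: L = (rapidity/sinh(rapidity)) * <R>_2 = (\frac{3}{2 \sinh{\left(\frac{3}{2} \right)}}) * <R>_2.
Answer: - \frac{360}{269} e_{12} + \frac{540}{269} e_{13} + \frac{57}{538} e_{23}


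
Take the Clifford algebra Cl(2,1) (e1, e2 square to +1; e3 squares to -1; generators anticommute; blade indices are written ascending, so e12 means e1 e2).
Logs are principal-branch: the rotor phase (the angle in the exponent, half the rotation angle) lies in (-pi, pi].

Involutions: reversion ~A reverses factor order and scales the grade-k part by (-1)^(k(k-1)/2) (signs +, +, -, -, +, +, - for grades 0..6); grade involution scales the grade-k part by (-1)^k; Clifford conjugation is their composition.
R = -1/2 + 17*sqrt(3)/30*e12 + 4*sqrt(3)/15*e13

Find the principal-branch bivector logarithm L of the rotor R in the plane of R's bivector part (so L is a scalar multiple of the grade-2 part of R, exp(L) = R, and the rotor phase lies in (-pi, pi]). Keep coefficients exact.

The scalar part of R is -1/2, which fixes the principal-branch rotor phase; the unit plane is then the bivector part divided by the sine of that phase, and L is that plane scaled by the phase.
Concretely: cos(phase) = -1/2 gives phase = ±2*pi/3, and since phase/sin(phase) is even the sign is immaterial: L = (phase/sin(phase)) * <R>_2 = (4*sqrt(3)*pi/9) * <R>_2.
Answer: 34*pi/45*e12 + 16*pi/45*e13


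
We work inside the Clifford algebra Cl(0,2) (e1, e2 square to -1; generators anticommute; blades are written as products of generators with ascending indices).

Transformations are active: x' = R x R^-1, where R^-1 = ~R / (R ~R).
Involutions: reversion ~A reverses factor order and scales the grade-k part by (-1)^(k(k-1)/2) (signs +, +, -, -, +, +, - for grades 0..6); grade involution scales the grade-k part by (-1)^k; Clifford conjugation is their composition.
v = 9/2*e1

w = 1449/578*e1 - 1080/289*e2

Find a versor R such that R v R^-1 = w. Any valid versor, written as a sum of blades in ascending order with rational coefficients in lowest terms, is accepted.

Why this works: both vectors square to -81/4, so q(v) = q(w) and R = v + w = 2025/289*e1 - 1080/289*e2 carries v to w — its own direction survives, the complement (v - w)/2 flips.
Answer: 2025/289*e1 - 1080/289*e2
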